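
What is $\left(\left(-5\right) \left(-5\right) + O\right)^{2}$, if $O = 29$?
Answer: $2916$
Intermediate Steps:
$\left(\left(-5\right) \left(-5\right) + O\right)^{2} = \left(\left(-5\right) \left(-5\right) + 29\right)^{2} = \left(25 + 29\right)^{2} = 54^{2} = 2916$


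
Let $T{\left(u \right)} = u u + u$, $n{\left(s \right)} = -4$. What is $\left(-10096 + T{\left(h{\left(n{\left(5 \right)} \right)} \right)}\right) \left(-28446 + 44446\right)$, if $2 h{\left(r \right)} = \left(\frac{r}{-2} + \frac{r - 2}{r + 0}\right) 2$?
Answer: $-161284000$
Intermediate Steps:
$h{\left(r \right)} = - \frac{r}{2} + \frac{-2 + r}{r}$ ($h{\left(r \right)} = \frac{\left(\frac{r}{-2} + \frac{r - 2}{r + 0}\right) 2}{2} = \frac{\left(r \left(- \frac{1}{2}\right) + \frac{-2 + r}{r}\right) 2}{2} = \frac{\left(- \frac{r}{2} + \frac{-2 + r}{r}\right) 2}{2} = \frac{- r + \frac{2 \left(-2 + r\right)}{r}}{2} = - \frac{r}{2} + \frac{-2 + r}{r}$)
$T{\left(u \right)} = u + u^{2}$ ($T{\left(u \right)} = u^{2} + u = u + u^{2}$)
$\left(-10096 + T{\left(h{\left(n{\left(5 \right)} \right)} \right)}\right) \left(-28446 + 44446\right) = \left(-10096 + \left(1 - \frac{2}{-4} - -2\right) \left(1 - \left(-3 - \frac{1}{2}\right)\right)\right) \left(-28446 + 44446\right) = \left(-10096 + \left(1 - - \frac{1}{2} + 2\right) \left(1 + \left(1 - - \frac{1}{2} + 2\right)\right)\right) 16000 = \left(-10096 + \left(1 + \frac{1}{2} + 2\right) \left(1 + \left(1 + \frac{1}{2} + 2\right)\right)\right) 16000 = \left(-10096 + \frac{7 \left(1 + \frac{7}{2}\right)}{2}\right) 16000 = \left(-10096 + \frac{7}{2} \cdot \frac{9}{2}\right) 16000 = \left(-10096 + \frac{63}{4}\right) 16000 = \left(- \frac{40321}{4}\right) 16000 = -161284000$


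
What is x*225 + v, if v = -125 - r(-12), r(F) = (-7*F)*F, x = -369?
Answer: -82142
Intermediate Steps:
r(F) = -7*F²
v = 883 (v = -125 - (-7)*(-12)² = -125 - (-7)*144 = -125 - 1*(-1008) = -125 + 1008 = 883)
x*225 + v = -369*225 + 883 = -83025 + 883 = -82142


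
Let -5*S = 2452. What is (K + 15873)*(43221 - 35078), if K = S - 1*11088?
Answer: 174854639/5 ≈ 3.4971e+7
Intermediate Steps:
S = -2452/5 (S = -⅕*2452 = -2452/5 ≈ -490.40)
K = -57892/5 (K = -2452/5 - 1*11088 = -2452/5 - 11088 = -57892/5 ≈ -11578.)
(K + 15873)*(43221 - 35078) = (-57892/5 + 15873)*(43221 - 35078) = (21473/5)*8143 = 174854639/5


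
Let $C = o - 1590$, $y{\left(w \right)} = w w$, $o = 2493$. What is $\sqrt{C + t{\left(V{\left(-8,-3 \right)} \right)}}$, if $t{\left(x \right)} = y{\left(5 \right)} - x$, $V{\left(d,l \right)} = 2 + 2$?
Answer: $2 \sqrt{231} \approx 30.397$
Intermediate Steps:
$y{\left(w \right)} = w^{2}$
$V{\left(d,l \right)} = 4$
$C = 903$ ($C = 2493 - 1590 = 903$)
$t{\left(x \right)} = 25 - x$ ($t{\left(x \right)} = 5^{2} - x = 25 - x$)
$\sqrt{C + t{\left(V{\left(-8,-3 \right)} \right)}} = \sqrt{903 + \left(25 - 4\right)} = \sqrt{903 + 21} = \sqrt{924} = 2 \sqrt{231}$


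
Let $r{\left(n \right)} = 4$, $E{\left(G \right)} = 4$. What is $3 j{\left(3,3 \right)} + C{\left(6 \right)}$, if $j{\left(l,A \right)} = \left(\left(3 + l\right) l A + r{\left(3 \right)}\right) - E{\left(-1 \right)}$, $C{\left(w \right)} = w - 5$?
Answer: $163$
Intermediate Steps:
$C{\left(w \right)} = -5 + w$
$j{\left(l,A \right)} = A l \left(3 + l\right)$ ($j{\left(l,A \right)} = \left(\left(3 + l\right) l A + 4\right) - 4 = \left(l \left(3 + l\right) A + 4\right) - 4 = \left(A l \left(3 + l\right) + 4\right) - 4 = \left(4 + A l \left(3 + l\right)\right) - 4 = A l \left(3 + l\right)$)
$3 j{\left(3,3 \right)} + C{\left(6 \right)} = 3 \cdot 3 \cdot 3 \left(3 + 3\right) + \left(-5 + 6\right) = 3 \cdot 3 \cdot 3 \cdot 6 + 1 = 3 \cdot 54 + 1 = 162 + 1 = 163$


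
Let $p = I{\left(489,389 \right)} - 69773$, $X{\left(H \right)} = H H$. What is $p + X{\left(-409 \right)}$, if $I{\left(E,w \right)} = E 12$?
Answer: $103376$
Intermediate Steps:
$I{\left(E,w \right)} = 12 E$
$X{\left(H \right)} = H^{2}$
$p = -63905$ ($p = 12 \cdot 489 - 69773 = 5868 - 69773 = -63905$)
$p + X{\left(-409 \right)} = -63905 + \left(-409\right)^{2} = -63905 + 167281 = 103376$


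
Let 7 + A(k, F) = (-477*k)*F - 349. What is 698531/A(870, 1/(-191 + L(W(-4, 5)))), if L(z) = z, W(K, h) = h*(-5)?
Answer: 2794124/6261 ≈ 446.27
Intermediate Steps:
W(K, h) = -5*h
A(k, F) = -356 - 477*F*k (A(k, F) = -7 + ((-477*k)*F - 349) = -7 + (-477*F*k - 349) = -7 + (-349 - 477*F*k) = -356 - 477*F*k)
698531/A(870, 1/(-191 + L(W(-4, 5)))) = 698531/(-356 - 477*870/(-191 - 5*5)) = 698531/(-356 - 477*870/(-191 - 25)) = 698531/(-356 - 477*870/(-216)) = 698531/(-356 - 477*(-1/216)*870) = 698531/(-356 + 7685/4) = 698531/(6261/4) = 698531*(4/6261) = 2794124/6261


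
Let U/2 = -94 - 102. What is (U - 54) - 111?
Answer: -557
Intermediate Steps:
U = -392 (U = 2*(-94 - 102) = 2*(-196) = -392)
(U - 54) - 111 = (-392 - 54) - 111 = -446 - 111 = -557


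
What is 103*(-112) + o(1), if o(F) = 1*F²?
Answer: -11535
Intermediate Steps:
o(F) = F²
103*(-112) + o(1) = 103*(-112) + 1² = -11536 + 1 = -11535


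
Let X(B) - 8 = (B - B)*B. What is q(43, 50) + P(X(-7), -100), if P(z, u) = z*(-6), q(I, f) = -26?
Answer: -74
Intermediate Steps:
X(B) = 8 (X(B) = 8 + (B - B)*B = 8 + 0*B = 8 + 0 = 8)
P(z, u) = -6*z
q(43, 50) + P(X(-7), -100) = -26 - 6*8 = -26 - 48 = -74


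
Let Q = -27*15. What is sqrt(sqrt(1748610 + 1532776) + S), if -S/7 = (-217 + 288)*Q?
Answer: sqrt(201285 + sqrt(3281386)) ≈ 450.66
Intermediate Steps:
Q = -405
S = 201285 (S = -7*(-217 + 288)*(-405) = -497*(-405) = -7*(-28755) = 201285)
sqrt(sqrt(1748610 + 1532776) + S) = sqrt(sqrt(1748610 + 1532776) + 201285) = sqrt(sqrt(3281386) + 201285) = sqrt(201285 + sqrt(3281386))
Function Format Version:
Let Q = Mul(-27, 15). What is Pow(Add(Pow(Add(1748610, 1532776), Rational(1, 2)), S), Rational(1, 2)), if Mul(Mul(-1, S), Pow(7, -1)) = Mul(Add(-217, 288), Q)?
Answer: Pow(Add(201285, Pow(3281386, Rational(1, 2))), Rational(1, 2)) ≈ 450.66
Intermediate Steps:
Q = -405
S = 201285 (S = Mul(-7, Mul(Add(-217, 288), -405)) = Mul(-7, Mul(71, -405)) = Mul(-7, -28755) = 201285)
Pow(Add(Pow(Add(1748610, 1532776), Rational(1, 2)), S), Rational(1, 2)) = Pow(Add(Pow(Add(1748610, 1532776), Rational(1, 2)), 201285), Rational(1, 2)) = Pow(Add(Pow(3281386, Rational(1, 2)), 201285), Rational(1, 2)) = Pow(Add(201285, Pow(3281386, Rational(1, 2))), Rational(1, 2))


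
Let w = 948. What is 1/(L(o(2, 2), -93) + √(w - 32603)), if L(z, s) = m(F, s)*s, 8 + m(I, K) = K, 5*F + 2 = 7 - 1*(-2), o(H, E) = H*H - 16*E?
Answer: -I/(√31655 - 9393*I) ≈ 0.00010642 - 2.0158e-6*I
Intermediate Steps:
o(H, E) = H² - 16*E
F = 7/5 (F = -⅖ + (7 - 1*(-2))/5 = -⅖ + (7 + 2)/5 = -⅖ + (⅕)*9 = -⅖ + 9/5 = 7/5 ≈ 1.4000)
m(I, K) = -8 + K
L(z, s) = s*(-8 + s) (L(z, s) = (-8 + s)*s = s*(-8 + s))
1/(L(o(2, 2), -93) + √(w - 32603)) = 1/(-93*(-8 - 93) + √(948 - 32603)) = 1/(-93*(-101) + √(-31655)) = 1/(9393 + I*√31655)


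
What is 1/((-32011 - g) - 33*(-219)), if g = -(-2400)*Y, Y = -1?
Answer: -1/22384 ≈ -4.4675e-5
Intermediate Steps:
g = -2400 (g = -(-2400)*(-1) = -80*30 = -2400)
1/((-32011 - g) - 33*(-219)) = 1/((-32011 - 1*(-2400)) - 33*(-219)) = 1/((-32011 + 2400) + 7227) = 1/(-29611 + 7227) = 1/(-22384) = -1/22384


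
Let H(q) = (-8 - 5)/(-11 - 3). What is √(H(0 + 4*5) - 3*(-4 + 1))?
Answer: √1946/14 ≈ 3.1510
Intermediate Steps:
H(q) = 13/14 (H(q) = -13/(-14) = -13*(-1/14) = 13/14)
√(H(0 + 4*5) - 3*(-4 + 1)) = √(13/14 - 3*(-4 + 1)) = √(13/14 - 3*(-3)) = √(13/14 + 9) = √(139/14) = √1946/14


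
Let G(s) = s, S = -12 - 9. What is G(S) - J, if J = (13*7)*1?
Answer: -112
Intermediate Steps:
S = -21
J = 91 (J = 91*1 = 91)
G(S) - J = -21 - 1*91 = -21 - 91 = -112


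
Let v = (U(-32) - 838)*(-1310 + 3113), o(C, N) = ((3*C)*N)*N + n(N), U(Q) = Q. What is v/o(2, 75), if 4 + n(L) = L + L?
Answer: -784305/16948 ≈ -46.277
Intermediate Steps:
n(L) = -4 + 2*L (n(L) = -4 + (L + L) = -4 + 2*L)
o(C, N) = -4 + 2*N + 3*C*N² (o(C, N) = ((3*C)*N)*N + (-4 + 2*N) = (3*C*N)*N + (-4 + 2*N) = 3*C*N² + (-4 + 2*N) = -4 + 2*N + 3*C*N²)
v = -1568610 (v = (-32 - 838)*(-1310 + 3113) = -870*1803 = -1568610)
v/o(2, 75) = -1568610/(-4 + 2*75 + 3*2*75²) = -1568610/(-4 + 150 + 3*2*5625) = -1568610/(-4 + 150 + 33750) = -1568610/33896 = -1568610*1/33896 = -784305/16948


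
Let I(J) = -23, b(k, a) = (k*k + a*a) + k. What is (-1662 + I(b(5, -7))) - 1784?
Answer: -3469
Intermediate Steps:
b(k, a) = k + a² + k² (b(k, a) = (k² + a²) + k = (a² + k²) + k = k + a² + k²)
(-1662 + I(b(5, -7))) - 1784 = (-1662 - 23) - 1784 = -1685 - 1784 = -3469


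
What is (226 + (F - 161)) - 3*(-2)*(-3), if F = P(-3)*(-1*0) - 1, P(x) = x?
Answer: 46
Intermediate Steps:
F = -1 (F = -(-3)*0 - 1 = -3*0 - 1 = 0 - 1 = -1)
(226 + (F - 161)) - 3*(-2)*(-3) = (226 + (-1 - 161)) - 3*(-2)*(-3) = (226 - 162) + 6*(-3) = 64 - 18 = 46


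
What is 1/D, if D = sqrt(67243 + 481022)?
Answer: sqrt(548265)/548265 ≈ 0.0013505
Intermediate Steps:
D = sqrt(548265) ≈ 740.45
1/D = 1/(sqrt(548265)) = sqrt(548265)/548265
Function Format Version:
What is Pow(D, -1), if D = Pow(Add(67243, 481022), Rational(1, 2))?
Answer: Mul(Rational(1, 548265), Pow(548265, Rational(1, 2))) ≈ 0.0013505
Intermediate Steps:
D = Pow(548265, Rational(1, 2)) ≈ 740.45
Pow(D, -1) = Pow(Pow(548265, Rational(1, 2)), -1) = Mul(Rational(1, 548265), Pow(548265, Rational(1, 2)))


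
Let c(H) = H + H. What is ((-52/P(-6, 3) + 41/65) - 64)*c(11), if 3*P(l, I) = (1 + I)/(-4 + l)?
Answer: 467082/65 ≈ 7185.9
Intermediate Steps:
c(H) = 2*H
P(l, I) = (1 + I)/(3*(-4 + l)) (P(l, I) = ((1 + I)/(-4 + l))/3 = (1 + I)/(3*(-4 + l)))
((-52/P(-6, 3) + 41/65) - 64)*c(11) = ((-52*3*(-4 - 6)/(1 + 3) + 41/65) - 64)*(2*11) = ((-52/((⅓)*4/(-10)) + 41*(1/65)) - 64)*22 = ((-52/((⅓)*(-⅒)*4) + 41/65) - 64)*22 = ((-52/(-2/15) + 41/65) - 64)*22 = ((-52*(-15/2) + 41/65) - 64)*22 = ((390 + 41/65) - 64)*22 = (25391/65 - 64)*22 = (21231/65)*22 = 467082/65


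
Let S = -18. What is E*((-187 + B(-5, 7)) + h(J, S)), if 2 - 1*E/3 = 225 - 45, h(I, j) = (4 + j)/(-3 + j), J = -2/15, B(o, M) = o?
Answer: 102172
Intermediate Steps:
J = -2/15 (J = -2*1/15 = -2/15 ≈ -0.13333)
h(I, j) = (4 + j)/(-3 + j)
E = -534 (E = 6 - 3*(225 - 45) = 6 - 3*180 = 6 - 540 = -534)
E*((-187 + B(-5, 7)) + h(J, S)) = -534*((-187 - 5) + (4 - 18)/(-3 - 18)) = -534*(-192 - 14/(-21)) = -534*(-192 - 1/21*(-14)) = -534*(-192 + 2/3) = -534*(-574/3) = 102172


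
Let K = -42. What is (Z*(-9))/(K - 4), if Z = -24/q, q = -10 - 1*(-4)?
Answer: 18/23 ≈ 0.78261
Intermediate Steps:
q = -6 (q = -10 + 4 = -6)
Z = 4 (Z = -24/(-6) = -24*(-1/6) = 4)
(Z*(-9))/(K - 4) = (4*(-9))/(-42 - 4) = -36/(-46) = -36*(-1/46) = 18/23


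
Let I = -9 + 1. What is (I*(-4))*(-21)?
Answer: -672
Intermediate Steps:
I = -8
(I*(-4))*(-21) = -8*(-4)*(-21) = 32*(-21) = -672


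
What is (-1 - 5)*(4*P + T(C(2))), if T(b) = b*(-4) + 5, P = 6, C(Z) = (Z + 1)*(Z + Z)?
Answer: 114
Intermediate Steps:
C(Z) = 2*Z*(1 + Z) (C(Z) = (1 + Z)*(2*Z) = 2*Z*(1 + Z))
T(b) = 5 - 4*b (T(b) = -4*b + 5 = 5 - 4*b)
(-1 - 5)*(4*P + T(C(2))) = (-1 - 5)*(4*6 + (5 - 8*2*(1 + 2))) = -6*(24 + (5 - 8*2*3)) = -6*(24 + (5 - 4*12)) = -6*(24 + (5 - 48)) = -6*(24 - 43) = -6*(-19) = 114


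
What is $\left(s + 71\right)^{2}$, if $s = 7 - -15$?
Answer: $8649$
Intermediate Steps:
$s = 22$ ($s = 7 + 15 = 22$)
$\left(s + 71\right)^{2} = \left(22 + 71\right)^{2} = 93^{2} = 8649$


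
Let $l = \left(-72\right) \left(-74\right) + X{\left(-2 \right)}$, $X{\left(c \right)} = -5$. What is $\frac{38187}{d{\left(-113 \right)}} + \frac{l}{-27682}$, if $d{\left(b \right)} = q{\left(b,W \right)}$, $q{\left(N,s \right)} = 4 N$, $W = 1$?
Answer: $- \frac{529749265}{6256132} \approx -84.677$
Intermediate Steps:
$l = 5323$ ($l = \left(-72\right) \left(-74\right) - 5 = 5328 - 5 = 5323$)
$d{\left(b \right)} = 4 b$
$\frac{38187}{d{\left(-113 \right)}} + \frac{l}{-27682} = \frac{38187}{4 \left(-113\right)} + \frac{5323}{-27682} = \frac{38187}{-452} + 5323 \left(- \frac{1}{27682}\right) = 38187 \left(- \frac{1}{452}\right) - \frac{5323}{27682} = - \frac{38187}{452} - \frac{5323}{27682} = - \frac{529749265}{6256132}$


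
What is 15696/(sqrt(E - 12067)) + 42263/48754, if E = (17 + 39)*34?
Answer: 42263/48754 - 15696*I*sqrt(10163)/10163 ≈ 0.86686 - 155.7*I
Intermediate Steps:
E = 1904 (E = 56*34 = 1904)
15696/(sqrt(E - 12067)) + 42263/48754 = 15696/(sqrt(1904 - 12067)) + 42263/48754 = 15696/(sqrt(-10163)) + 42263*(1/48754) = 15696/((I*sqrt(10163))) + 42263/48754 = 15696*(-I*sqrt(10163)/10163) + 42263/48754 = -15696*I*sqrt(10163)/10163 + 42263/48754 = 42263/48754 - 15696*I*sqrt(10163)/10163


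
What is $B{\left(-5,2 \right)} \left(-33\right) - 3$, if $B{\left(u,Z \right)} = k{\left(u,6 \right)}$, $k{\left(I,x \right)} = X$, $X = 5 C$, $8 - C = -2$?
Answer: $-1653$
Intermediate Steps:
$C = 10$ ($C = 8 - -2 = 8 + 2 = 10$)
$X = 50$ ($X = 5 \cdot 10 = 50$)
$k{\left(I,x \right)} = 50$
$B{\left(u,Z \right)} = 50$
$B{\left(-5,2 \right)} \left(-33\right) - 3 = 50 \left(-33\right) - 3 = -1650 - 3 = -1653$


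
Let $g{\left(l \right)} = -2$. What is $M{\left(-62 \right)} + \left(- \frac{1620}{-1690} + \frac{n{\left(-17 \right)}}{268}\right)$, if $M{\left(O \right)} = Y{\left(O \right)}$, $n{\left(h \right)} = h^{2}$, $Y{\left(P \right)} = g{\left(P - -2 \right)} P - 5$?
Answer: $\frac{5482005}{45292} \approx 121.04$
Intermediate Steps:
$Y{\left(P \right)} = -5 - 2 P$ ($Y{\left(P \right)} = - 2 P - 5 = -5 - 2 P$)
$M{\left(O \right)} = -5 - 2 O$
$M{\left(-62 \right)} + \left(- \frac{1620}{-1690} + \frac{n{\left(-17 \right)}}{268}\right) = \left(-5 - -124\right) - \left(- \frac{162}{169} - \frac{\left(-17\right)^{2}}{268}\right) = \left(-5 + 124\right) + \left(\left(-1620\right) \left(- \frac{1}{1690}\right) + 289 \cdot \frac{1}{268}\right) = 119 + \left(\frac{162}{169} + \frac{289}{268}\right) = 119 + \frac{92257}{45292} = \frac{5482005}{45292}$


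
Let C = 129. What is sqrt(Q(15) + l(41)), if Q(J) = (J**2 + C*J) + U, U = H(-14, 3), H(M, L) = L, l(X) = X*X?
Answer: 62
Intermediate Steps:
l(X) = X**2
U = 3
Q(J) = 3 + J**2 + 129*J (Q(J) = (J**2 + 129*J) + 3 = 3 + J**2 + 129*J)
sqrt(Q(15) + l(41)) = sqrt((3 + 15**2 + 129*15) + 41**2) = sqrt((3 + 225 + 1935) + 1681) = sqrt(2163 + 1681) = sqrt(3844) = 62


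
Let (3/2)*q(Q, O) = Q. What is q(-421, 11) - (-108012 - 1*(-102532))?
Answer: 15598/3 ≈ 5199.3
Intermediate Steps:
q(Q, O) = 2*Q/3
q(-421, 11) - (-108012 - 1*(-102532)) = (⅔)*(-421) - (-108012 - 1*(-102532)) = -842/3 - (-108012 + 102532) = -842/3 - 1*(-5480) = -842/3 + 5480 = 15598/3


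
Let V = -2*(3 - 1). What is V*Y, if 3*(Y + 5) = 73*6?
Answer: -564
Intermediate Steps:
Y = 141 (Y = -5 + (73*6)/3 = -5 + (1/3)*438 = -5 + 146 = 141)
V = -4 (V = -2*2 = -4)
V*Y = -4*141 = -564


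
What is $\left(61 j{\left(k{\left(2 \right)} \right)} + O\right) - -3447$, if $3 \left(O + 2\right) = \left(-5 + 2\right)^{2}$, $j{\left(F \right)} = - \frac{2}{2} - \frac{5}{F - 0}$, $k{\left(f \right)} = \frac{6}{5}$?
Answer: $\frac{18797}{6} \approx 3132.8$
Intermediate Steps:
$k{\left(f \right)} = \frac{6}{5}$ ($k{\left(f \right)} = 6 \cdot \frac{1}{5} = \frac{6}{5}$)
$j{\left(F \right)} = -1 - \frac{5}{F}$ ($j{\left(F \right)} = \left(-2\right) \frac{1}{2} - \frac{5}{F + 0} = -1 - \frac{5}{F}$)
$O = 1$ ($O = -2 + \frac{\left(-5 + 2\right)^{2}}{3} = -2 + \frac{\left(-3\right)^{2}}{3} = -2 + \frac{1}{3} \cdot 9 = -2 + 3 = 1$)
$\left(61 j{\left(k{\left(2 \right)} \right)} + O\right) - -3447 = \left(61 \frac{-5 - \frac{6}{5}}{\frac{6}{5}} + 1\right) - -3447 = \left(61 \frac{5 \left(-5 - \frac{6}{5}\right)}{6} + 1\right) + 3447 = \left(61 \cdot \frac{5}{6} \left(- \frac{31}{5}\right) + 1\right) + 3447 = \left(61 \left(- \frac{31}{6}\right) + 1\right) + 3447 = \left(- \frac{1891}{6} + 1\right) + 3447 = - \frac{1885}{6} + 3447 = \frac{18797}{6}$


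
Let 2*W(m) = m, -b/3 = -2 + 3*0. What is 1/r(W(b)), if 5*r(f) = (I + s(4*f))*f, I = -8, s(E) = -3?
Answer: -5/33 ≈ -0.15152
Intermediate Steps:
b = 6 (b = -3*(-2 + 3*0) = -3*(-2 + 0) = -3*(-2) = 6)
W(m) = m/2
r(f) = -11*f/5 (r(f) = ((-8 - 3)*f)/5 = (-11*f)/5 = -11*f/5)
1/r(W(b)) = 1/(-11*6/10) = 1/(-11/5*3) = 1/(-33/5) = -5/33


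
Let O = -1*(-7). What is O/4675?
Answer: 7/4675 ≈ 0.0014973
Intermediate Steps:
O = 7
O/4675 = 7/4675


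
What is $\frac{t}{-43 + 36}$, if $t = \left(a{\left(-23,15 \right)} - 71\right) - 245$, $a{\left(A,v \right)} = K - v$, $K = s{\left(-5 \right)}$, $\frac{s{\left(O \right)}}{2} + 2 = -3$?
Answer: $\frac{341}{7} \approx 48.714$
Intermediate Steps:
$s{\left(O \right)} = -10$ ($s{\left(O \right)} = -4 + 2 \left(-3\right) = -4 - 6 = -10$)
$K = -10$
$a{\left(A,v \right)} = -10 - v$
$t = -341$ ($t = \left(\left(-10 - 15\right) - 71\right) - 245 = \left(-25 - 71\right) - 245 = -96 - 245 = -341$)
$\frac{t}{-43 + 36} = \frac{1}{-43 + 36} \left(-341\right) = \frac{1}{-7} \left(-341\right) = \left(- \frac{1}{7}\right) \left(-341\right) = \frac{341}{7}$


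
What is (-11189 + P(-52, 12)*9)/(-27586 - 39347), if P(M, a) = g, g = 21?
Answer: 11000/66933 ≈ 0.16434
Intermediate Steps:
P(M, a) = 21
(-11189 + P(-52, 12)*9)/(-27586 - 39347) = (-11189 + 21*9)/(-27586 - 39347) = (-11189 + 189)/(-66933) = -11000*(-1/66933) = 11000/66933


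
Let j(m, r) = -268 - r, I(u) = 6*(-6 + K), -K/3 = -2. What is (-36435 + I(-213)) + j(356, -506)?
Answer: -36197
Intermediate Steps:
K = 6 (K = -3*(-2) = 6)
I(u) = 0 (I(u) = 6*(-6 + 6) = 6*0 = 0)
(-36435 + I(-213)) + j(356, -506) = (-36435 + 0) + (-268 - 1*(-506)) = -36435 + (-268 + 506) = -36435 + 238 = -36197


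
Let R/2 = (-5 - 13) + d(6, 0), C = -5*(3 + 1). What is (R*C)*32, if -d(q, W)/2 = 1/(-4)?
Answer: 22400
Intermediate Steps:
d(q, W) = ½ (d(q, W) = -2/(-4) = -2*(-¼) = ½)
C = -20 (C = -5*4 = -20)
R = -35 (R = 2*((-5 - 13) + ½) = 2*(-18 + ½) = 2*(-35/2) = -35)
(R*C)*32 = -35*(-20)*32 = 700*32 = 22400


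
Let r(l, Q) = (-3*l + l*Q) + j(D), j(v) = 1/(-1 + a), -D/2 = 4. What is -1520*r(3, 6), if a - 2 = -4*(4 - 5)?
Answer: -13984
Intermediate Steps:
D = -8 (D = -2*4 = -8)
a = 6 (a = 2 - 4*(4 - 5) = 2 - 4*(-1) = 2 + 4 = 6)
j(v) = ⅕ (j(v) = 1/(-1 + 6) = 1/5 = ⅕)
r(l, Q) = ⅕ - 3*l + Q*l (r(l, Q) = (-3*l + l*Q) + ⅕ = (-3*l + Q*l) + ⅕ = ⅕ - 3*l + Q*l)
-1520*r(3, 6) = -1520*(⅕ - 3*3 + 6*3) = -1520*(⅕ - 9 + 18) = -1520*46/5 = -13984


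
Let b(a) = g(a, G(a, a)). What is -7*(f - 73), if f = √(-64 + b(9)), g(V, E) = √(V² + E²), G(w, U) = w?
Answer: 511 - 7*√(-64 + 9*√2) ≈ 511.0 - 50.123*I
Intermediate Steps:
g(V, E) = √(E² + V²)
b(a) = √2*√(a²) (b(a) = √(a² + a²) = √(2*a²) = √2*√(a²))
f = √(-64 + 9*√2) (f = √(-64 + √2*√(9²)) = √(-64 + √2*√81) = √(-64 + √2*9) = √(-64 + 9*√2) ≈ 7.1605*I)
-7*(f - 73) = -7*(√(-64 + 9*√2) - 73) = -7*(-73 + √(-64 + 9*√2)) = 511 - 7*√(-64 + 9*√2)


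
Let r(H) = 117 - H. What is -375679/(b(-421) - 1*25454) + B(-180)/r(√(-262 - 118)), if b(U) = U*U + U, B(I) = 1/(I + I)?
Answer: -105709540899/42591365080 - I*√95/2532420 ≈ -2.4819 - 3.8488e-6*I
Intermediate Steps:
B(I) = 1/(2*I)
b(U) = U + U² (b(U) = U² + U = U + U²)
-375679/(b(-421) - 1*25454) + B(-180)/r(√(-262 - 118)) = -375679/(-421*(1 - 421) - 1*25454) + ((½)/(-180))/(117 - √(-262 - 118)) = -375679/(-421*(-420) - 25454) + ((½)*(-1/180))/(117 - √(-380)) = -375679/(176820 - 25454) - 1/(360*(117 - 2*I*√95)) = -375679/151366 - 1/(360*(117 - 2*I*√95))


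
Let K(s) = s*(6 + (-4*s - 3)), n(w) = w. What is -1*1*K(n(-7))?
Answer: 217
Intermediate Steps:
K(s) = s*(3 - 4*s) (K(s) = s*(6 + (-3 - 4*s)) = s*(3 - 4*s))
-1*1*K(n(-7)) = -1*1*(-7*(3 - 4*(-7))) = -(-7*(3 + 28)) = -(-7*31) = -(-217) = -1*(-217) = 217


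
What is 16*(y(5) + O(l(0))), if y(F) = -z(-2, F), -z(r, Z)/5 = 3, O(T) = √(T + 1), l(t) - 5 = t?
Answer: 240 + 16*√6 ≈ 279.19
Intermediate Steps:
l(t) = 5 + t
O(T) = √(1 + T)
z(r, Z) = -15 (z(r, Z) = -5*3 = -15)
y(F) = 15 (y(F) = -1*(-15) = 15)
16*(y(5) + O(l(0))) = 16*(15 + √(1 + (5 + 0))) = 16*(15 + √(1 + 5)) = 16*(15 + √6) = 240 + 16*√6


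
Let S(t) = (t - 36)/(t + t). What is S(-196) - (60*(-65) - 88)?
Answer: 195441/49 ≈ 3988.6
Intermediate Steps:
S(t) = (-36 + t)/(2*t) (S(t) = (-36 + t)/((2*t)) = (-36 + t)*(1/(2*t)) = (-36 + t)/(2*t))
S(-196) - (60*(-65) - 88) = (½)*(-36 - 196)/(-196) - (60*(-65) - 88) = (½)*(-1/196)*(-232) - (-3900 - 88) = 29/49 - 1*(-3988) = 29/49 + 3988 = 195441/49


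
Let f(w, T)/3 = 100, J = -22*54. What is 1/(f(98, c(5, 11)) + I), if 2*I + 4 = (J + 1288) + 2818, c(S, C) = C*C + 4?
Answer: 1/1757 ≈ 0.00056915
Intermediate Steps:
J = -1188
c(S, C) = 4 + C² (c(S, C) = C² + 4 = 4 + C²)
f(w, T) = 300 (f(w, T) = 3*100 = 300)
I = 1457 (I = -2 + ((-1188 + 1288) + 2818)/2 = -2 + (100 + 2818)/2 = -2 + (½)*2918 = -2 + 1459 = 1457)
1/(f(98, c(5, 11)) + I) = 1/(300 + 1457) = 1/1757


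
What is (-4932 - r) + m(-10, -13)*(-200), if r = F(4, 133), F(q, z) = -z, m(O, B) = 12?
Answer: -7199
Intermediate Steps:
r = -133 (r = -1*133 = -133)
(-4932 - r) + m(-10, -13)*(-200) = (-4932 - 1*(-133)) + 12*(-200) = (-4932 + 133) - 2400 = -4799 - 2400 = -7199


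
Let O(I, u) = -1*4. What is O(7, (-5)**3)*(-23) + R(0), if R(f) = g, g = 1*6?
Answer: 98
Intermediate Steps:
g = 6
R(f) = 6
O(I, u) = -4
O(7, (-5)**3)*(-23) + R(0) = -4*(-23) + 6 = 92 + 6 = 98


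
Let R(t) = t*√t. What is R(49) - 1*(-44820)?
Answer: 45163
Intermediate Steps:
R(t) = t^(3/2)
R(49) - 1*(-44820) = 49^(3/2) - 1*(-44820) = 343 + 44820 = 45163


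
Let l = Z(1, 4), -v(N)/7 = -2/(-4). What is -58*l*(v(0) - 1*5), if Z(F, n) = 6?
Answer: 2958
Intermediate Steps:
v(N) = -7/2 (v(N) = -(-14)/(-4) = -(-14)*(-1)/4 = -7*½ = -7/2)
l = 6
-58*l*(v(0) - 1*5) = -348*(-7/2 - 1*5) = -348*(-7/2 - 5) = -348*(-17)/2 = -58*(-51) = 2958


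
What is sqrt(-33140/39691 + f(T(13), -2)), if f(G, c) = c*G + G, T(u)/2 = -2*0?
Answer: 2*I*sqrt(328839935)/39691 ≈ 0.91376*I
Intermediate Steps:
T(u) = 0 (T(u) = 2*(-2*0) = 2*0 = 0)
f(G, c) = G + G*c (f(G, c) = G*c + G = G + G*c)
sqrt(-33140/39691 + f(T(13), -2)) = sqrt(-33140/39691 + 0*(1 - 2)) = sqrt(-33140*1/39691 + 0*(-1)) = sqrt(-33140/39691 + 0) = sqrt(-33140/39691) = 2*I*sqrt(328839935)/39691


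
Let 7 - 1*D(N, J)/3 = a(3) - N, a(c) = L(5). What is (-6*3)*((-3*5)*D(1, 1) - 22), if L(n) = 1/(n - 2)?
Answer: 6606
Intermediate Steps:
L(n) = 1/(-2 + n)
a(c) = ⅓ (a(c) = 1/(-2 + 5) = 1/3 = ⅓)
D(N, J) = 20 + 3*N (D(N, J) = 21 - 3*(⅓ - N) = 21 + (-1 + 3*N) = 20 + 3*N)
(-6*3)*((-3*5)*D(1, 1) - 22) = (-6*3)*((-3*5)*(20 + 3*1) - 22) = -18*(-15*(20 + 3) - 22) = -18*(-15*23 - 22) = -18*(-345 - 22) = -18*(-367) = 6606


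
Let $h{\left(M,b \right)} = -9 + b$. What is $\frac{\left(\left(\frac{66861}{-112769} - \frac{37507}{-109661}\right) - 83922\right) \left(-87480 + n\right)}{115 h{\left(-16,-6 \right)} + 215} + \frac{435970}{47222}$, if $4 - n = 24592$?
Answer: $- \frac{59697560167845727560943}{9584631671062315} \approx -6.2285 \cdot 10^{6}$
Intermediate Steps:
$n = -24588$ ($n = 4 - 24592 = -24588$)
$\frac{\left(\left(\frac{66861}{-112769} - \frac{37507}{-109661}\right) - 83922\right) \left(-87480 + n\right)}{115 h{\left(-16,-6 \right)} + 215} + \frac{435970}{47222} = \frac{\left(\left(\frac{66861}{-112769} - \frac{37507}{-109661}\right) - 83922\right) \left(-87480 - 24588\right)}{115 \left(-9 - 6\right) + 215} + \frac{435970}{47222} = \frac{\left(\left(66861 \left(- \frac{1}{112769}\right) - - \frac{37507}{109661}\right) - 83922\right) \left(-112068\right)}{115 \left(-15\right) + 215} + 435970 \cdot \frac{1}{47222} = \frac{\left(\left(- \frac{2907}{4903} + \frac{37507}{109661}\right) - 83922\right) \left(-112068\right)}{-1725 + 215} + \frac{217985}{23611} = \frac{\left(- \frac{134887706}{537667883} - 83922\right) \left(-112068\right)}{-1510} + \frac{217985}{23611} = \left(- \frac{45122298964832}{537667883}\right) \left(-112068\right) \left(- \frac{1}{1510}\right) + \frac{217985}{23611} = \frac{5056765800390792576}{537667883} \left(- \frac{1}{1510}\right) + \frac{217985}{23611} = - \frac{2528382900195396288}{405939251665} + \frac{217985}{23611} = - \frac{59697560167845727560943}{9584631671062315}$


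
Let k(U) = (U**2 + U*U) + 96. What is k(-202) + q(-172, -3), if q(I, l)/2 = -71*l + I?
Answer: 81786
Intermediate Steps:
q(I, l) = -142*l + 2*I (q(I, l) = 2*(-71*l + I) = 2*(I - 71*l) = -142*l + 2*I)
k(U) = 96 + 2*U**2 (k(U) = (U**2 + U**2) + 96 = 2*U**2 + 96 = 96 + 2*U**2)
k(-202) + q(-172, -3) = (96 + 2*(-202)**2) + (-142*(-3) + 2*(-172)) = (96 + 2*40804) + (426 - 344) = (96 + 81608) + 82 = 81704 + 82 = 81786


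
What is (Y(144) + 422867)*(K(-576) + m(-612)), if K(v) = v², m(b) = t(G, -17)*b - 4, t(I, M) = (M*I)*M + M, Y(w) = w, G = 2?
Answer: -4890007160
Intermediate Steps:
t(I, M) = M + I*M² (t(I, M) = (I*M)*M + M = I*M² + M = M + I*M²)
m(b) = -4 + 561*b (m(b) = (-17*(1 + 2*(-17)))*b - 4 = (-17*(1 - 34))*b - 4 = (-17*(-33))*b - 4 = 561*b - 4 = -4 + 561*b)
(Y(144) + 422867)*(K(-576) + m(-612)) = (144 + 422867)*((-576)² + (-4 + 561*(-612))) = 423011*(331776 + (-4 - 343332)) = 423011*(331776 - 343336) = 423011*(-11560) = -4890007160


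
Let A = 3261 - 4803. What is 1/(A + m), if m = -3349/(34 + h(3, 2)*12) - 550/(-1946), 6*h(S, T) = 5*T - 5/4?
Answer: -100219/161026527 ≈ -0.00062238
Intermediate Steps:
A = -1542
h(S, T) = -5/24 + 5*T/6 (h(S, T) = (5*T - 5/4)/6 = (-5/4 + 5*T)/6 = -5/24 + 5*T/6)
m = -6488829/100219 (m = -3349/(34 + (-5/24 + (5/6)*2)*12) - 550/(-1946) = -3349/(34 + (-5/24 + 5/3)*12) - 550*(-1/1946) = -3349/(34 + (35/24)*12) + 275/973 = -3349/(34 + 35/2) + 275/973 = -3349/103/2 + 275/973 = -3349*2/103 + 275/973 = -6698/103 + 275/973 = -6488829/100219 ≈ -64.746)
1/(A + m) = 1/(-1542 - 6488829/100219) = 1/(-161026527/100219) = -100219/161026527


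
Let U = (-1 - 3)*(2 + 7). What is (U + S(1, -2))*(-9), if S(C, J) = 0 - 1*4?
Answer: 360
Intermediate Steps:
S(C, J) = -4 (S(C, J) = 0 - 4 = -4)
U = -36 (U = -4*9 = -36)
(U + S(1, -2))*(-9) = (-36 - 4)*(-9) = -40*(-9) = 360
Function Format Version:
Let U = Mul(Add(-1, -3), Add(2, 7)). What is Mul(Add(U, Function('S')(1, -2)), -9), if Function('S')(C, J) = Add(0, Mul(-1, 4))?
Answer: 360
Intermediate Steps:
Function('S')(C, J) = -4 (Function('S')(C, J) = Add(0, -4) = -4)
U = -36 (U = Mul(-4, 9) = -36)
Mul(Add(U, Function('S')(1, -2)), -9) = Mul(Add(-36, -4), -9) = Mul(-40, -9) = 360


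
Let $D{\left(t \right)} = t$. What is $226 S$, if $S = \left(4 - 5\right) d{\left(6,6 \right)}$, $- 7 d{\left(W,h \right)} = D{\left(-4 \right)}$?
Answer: $- \frac{904}{7} \approx -129.14$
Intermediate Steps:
$d{\left(W,h \right)} = \frac{4}{7}$ ($d{\left(W,h \right)} = \left(- \frac{1}{7}\right) \left(-4\right) = \frac{4}{7}$)
$S = - \frac{4}{7}$ ($S = \left(4 - 5\right) \frac{4}{7} = \left(-1\right) \frac{4}{7} = - \frac{4}{7} \approx -0.57143$)
$226 S = 226 \left(- \frac{4}{7}\right) = - \frac{904}{7}$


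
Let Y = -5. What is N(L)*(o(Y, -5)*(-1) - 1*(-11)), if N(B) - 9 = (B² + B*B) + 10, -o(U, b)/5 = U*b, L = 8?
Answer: 19992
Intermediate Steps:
o(U, b) = -5*U*b
N(B) = 19 + 2*B² (N(B) = 9 + ((B² + B*B) + 10) = 9 + ((B² + B²) + 10) = 9 + (2*B² + 10) = 9 + (10 + 2*B²) = 19 + 2*B²)
N(L)*(o(Y, -5)*(-1) - 1*(-11)) = (19 + 2*8²)*(-5*(-5)*(-5)*(-1) - 1*(-11)) = (19 + 2*64)*(-125*(-1) + 11) = (19 + 128)*(125 + 11) = 147*136 = 19992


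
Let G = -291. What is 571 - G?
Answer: 862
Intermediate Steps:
571 - G = 571 - 1*(-291) = 571 + 291 = 862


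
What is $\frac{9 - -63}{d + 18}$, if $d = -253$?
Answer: $- \frac{72}{235} \approx -0.30638$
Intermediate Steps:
$\frac{9 - -63}{d + 18} = \frac{9 - -63}{-253 + 18} = \frac{9 + 63}{-235} = 72 \left(- \frac{1}{235}\right) = - \frac{72}{235}$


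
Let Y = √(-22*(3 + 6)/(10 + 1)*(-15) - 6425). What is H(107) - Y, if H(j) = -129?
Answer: -129 - I*√6155 ≈ -129.0 - 78.454*I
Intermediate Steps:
Y = I*√6155 (Y = √(-198/11*(-15) - 6425) = √(-22*9/11*(-15) - 6425) = √(-18*(-15) - 6425) = √(270 - 6425) = √(-6155) = I*√6155 ≈ 78.454*I)
H(107) - Y = -129 - I*√6155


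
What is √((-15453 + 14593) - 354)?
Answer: I*√1214 ≈ 34.843*I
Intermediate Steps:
√((-15453 + 14593) - 354) = √(-860 - 354) = √(-1214) = I*√1214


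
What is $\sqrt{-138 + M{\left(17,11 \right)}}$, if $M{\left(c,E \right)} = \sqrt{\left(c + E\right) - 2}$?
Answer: $\sqrt{-138 + \sqrt{26}} \approx 11.528 i$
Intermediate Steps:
$M{\left(c,E \right)} = \sqrt{-2 + E + c}$ ($M{\left(c,E \right)} = \sqrt{\left(E + c\right) - 2} = \sqrt{-2 + E + c}$)
$\sqrt{-138 + M{\left(17,11 \right)}} = \sqrt{-138 + \sqrt{-2 + 11 + 17}} = \sqrt{-138 + \sqrt{26}}$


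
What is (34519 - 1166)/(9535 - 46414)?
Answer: -33353/36879 ≈ -0.90439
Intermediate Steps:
(34519 - 1166)/(9535 - 46414) = 33353/(-36879) = 33353*(-1/36879) = -33353/36879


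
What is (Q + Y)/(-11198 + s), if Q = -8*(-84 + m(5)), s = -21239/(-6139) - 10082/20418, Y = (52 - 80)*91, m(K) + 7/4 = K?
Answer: 59602071501/350813471423 ≈ 0.16990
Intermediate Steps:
m(K) = -7/4 + K
Y = -2548 (Y = -28*91 = -2548)
s = 185882252/62673051 (s = -21239*(-1/6139) - 10082*1/20418 = 21239/6139 - 5041/10209 = 185882252/62673051 ≈ 2.9659)
Q = 646 (Q = -8*(-84 + (-7/4 + 5)) = -8*(-84 + 13/4) = -8*(-323/4) = 646)
(Q + Y)/(-11198 + s) = (646 - 2548)/(-11198 + 185882252/62673051) = -1902/(-701626942846/62673051) = -1902*(-62673051/701626942846) = 59602071501/350813471423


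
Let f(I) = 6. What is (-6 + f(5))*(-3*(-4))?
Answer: 0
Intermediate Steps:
(-6 + f(5))*(-3*(-4)) = (-6 + 6)*(-3*(-4)) = 0*12 = 0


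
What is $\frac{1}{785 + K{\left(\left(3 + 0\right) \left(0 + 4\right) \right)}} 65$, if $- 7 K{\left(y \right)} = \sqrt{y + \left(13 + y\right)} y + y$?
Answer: $\frac{2494765}{30057961} + \frac{5460 \sqrt{37}}{30057961} \approx 0.084103$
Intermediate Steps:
$K{\left(y \right)} = - \frac{y}{7} - \frac{y \sqrt{13 + 2 y}}{7}$ ($K{\left(y \right)} = - \frac{\sqrt{y + \left(13 + y\right)} y + y}{7} = - \frac{\sqrt{13 + 2 y} y + y}{7} = - \frac{y \sqrt{13 + 2 y} + y}{7} = - \frac{y + y \sqrt{13 + 2 y}}{7} = - \frac{y}{7} - \frac{y \sqrt{13 + 2 y}}{7}$)
$\frac{1}{785 + K{\left(\left(3 + 0\right) \left(0 + 4\right) \right)}} 65 = \frac{1}{785 - \frac{\left(3 + 0\right) \left(0 + 4\right) \left(1 + \sqrt{13 + 2 \left(3 + 0\right) \left(0 + 4\right)}\right)}{7}} \cdot 65 = \frac{1}{785 - \frac{3 \cdot 4 \left(1 + \sqrt{13 + 2 \cdot 3 \cdot 4}\right)}{7}} \cdot 65 = \frac{1}{785 - \frac{12 \left(1 + \sqrt{13 + 2 \cdot 12}\right)}{7}} \cdot 65 = \frac{1}{785 - \frac{12 \left(1 + \sqrt{13 + 24}\right)}{7}} \cdot 65 = \frac{1}{785 - \frac{12 \left(1 + \sqrt{37}\right)}{7}} \cdot 65 = \frac{1}{785 - \left(\frac{12}{7} + \frac{12 \sqrt{37}}{7}\right)} 65 = \frac{1}{\frac{5483}{7} - \frac{12 \sqrt{37}}{7}} \cdot 65 = \frac{65}{\frac{5483}{7} - \frac{12 \sqrt{37}}{7}}$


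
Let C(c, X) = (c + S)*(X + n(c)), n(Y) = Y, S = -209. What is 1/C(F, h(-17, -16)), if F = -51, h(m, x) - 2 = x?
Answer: 1/16900 ≈ 5.9172e-5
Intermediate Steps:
h(m, x) = 2 + x
C(c, X) = (-209 + c)*(X + c) (C(c, X) = (c - 209)*(X + c) = (-209 + c)*(X + c))
1/C(F, h(-17, -16)) = 1/((-51)**2 - 209*(2 - 16) - 209*(-51) + (2 - 16)*(-51)) = 1/(2601 - 209*(-14) + 10659 - 14*(-51)) = 1/(2601 + 2926 + 10659 + 714) = 1/16900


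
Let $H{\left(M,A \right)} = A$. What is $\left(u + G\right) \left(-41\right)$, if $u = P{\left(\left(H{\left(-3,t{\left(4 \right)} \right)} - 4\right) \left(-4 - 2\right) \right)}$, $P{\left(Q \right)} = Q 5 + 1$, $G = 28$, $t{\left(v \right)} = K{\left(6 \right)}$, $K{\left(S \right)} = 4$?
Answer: $-1189$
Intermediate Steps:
$t{\left(v \right)} = 4$
$P{\left(Q \right)} = 1 + 5 Q$ ($P{\left(Q \right)} = 5 Q + 1 = 1 + 5 Q$)
$u = 1$ ($u = 1 + 5 \left(4 - 4\right) \left(-4 - 2\right) = 1 + 5 \cdot 0 \left(-6\right) = 1 + 5 \cdot 0 = 1 + 0 = 1$)
$\left(u + G\right) \left(-41\right) = \left(1 + 28\right) \left(-41\right) = 29 \left(-41\right) = -1189$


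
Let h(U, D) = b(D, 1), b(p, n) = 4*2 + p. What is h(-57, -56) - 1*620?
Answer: -668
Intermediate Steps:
b(p, n) = 8 + p
h(U, D) = 8 + D
h(-57, -56) - 1*620 = (8 - 56) - 1*620 = -48 - 620 = -668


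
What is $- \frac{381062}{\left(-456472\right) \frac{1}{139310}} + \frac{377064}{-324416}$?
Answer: $\frac{269088963296333}{2313856568} \approx 1.1629 \cdot 10^{5}$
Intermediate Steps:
$- \frac{381062}{\left(-456472\right) \frac{1}{139310}} + \frac{377064}{-324416} = - \frac{381062}{\left(-456472\right) \frac{1}{139310}} + 377064 \left(- \frac{1}{324416}\right) = - \frac{381062}{- \frac{228236}{69655}} - \frac{47133}{40552} = \left(-381062\right) \left(- \frac{69655}{228236}\right) - \frac{47133}{40552} = \frac{13271436805}{114118} - \frac{47133}{40552} = \frac{269088963296333}{2313856568}$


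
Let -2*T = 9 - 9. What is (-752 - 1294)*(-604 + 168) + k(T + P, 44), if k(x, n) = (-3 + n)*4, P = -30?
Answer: 892220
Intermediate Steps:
T = 0 (T = -(9 - 9)/2 = -½*0 = 0)
k(x, n) = -12 + 4*n
(-752 - 1294)*(-604 + 168) + k(T + P, 44) = (-752 - 1294)*(-604 + 168) + (-12 + 4*44) = -2046*(-436) + (-12 + 176) = 892056 + 164 = 892220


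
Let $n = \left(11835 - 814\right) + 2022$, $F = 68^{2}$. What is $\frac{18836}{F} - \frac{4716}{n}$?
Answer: $\frac{3292223}{886924} \approx 3.712$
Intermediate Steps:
$F = 4624$
$n = 13043$ ($n = 11021 + 2022 = 13043$)
$\frac{18836}{F} - \frac{4716}{n} = \frac{18836}{4624} - \frac{4716}{13043} = 18836 \cdot \frac{1}{4624} - \frac{4716}{13043} = \frac{277}{68} - \frac{4716}{13043} = \frac{3292223}{886924}$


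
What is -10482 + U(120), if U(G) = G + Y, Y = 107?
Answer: -10255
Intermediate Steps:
U(G) = 107 + G (U(G) = G + 107 = 107 + G)
-10482 + U(120) = -10482 + (107 + 120) = -10482 + 227 = -10255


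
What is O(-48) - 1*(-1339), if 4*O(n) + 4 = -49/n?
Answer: 256945/192 ≈ 1338.3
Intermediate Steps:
O(n) = -1 - 49/(4*n) (O(n) = -1 + (-49/n)/4 = -1 - 49/(4*n))
O(-48) - 1*(-1339) = (-49/4 - 1*(-48))/(-48) - 1*(-1339) = -(-49/4 + 48)/48 + 1339 = -1/48*143/4 + 1339 = -143/192 + 1339 = 256945/192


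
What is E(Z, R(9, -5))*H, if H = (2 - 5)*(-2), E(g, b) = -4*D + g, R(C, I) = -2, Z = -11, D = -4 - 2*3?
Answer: 174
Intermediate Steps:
D = -10 (D = -4 - 6 = -10)
E(g, b) = 40 + g (E(g, b) = -4*(-10) + g = 40 + g)
H = 6 (H = -3*(-2) = 6)
E(Z, R(9, -5))*H = (40 - 11)*6 = 29*6 = 174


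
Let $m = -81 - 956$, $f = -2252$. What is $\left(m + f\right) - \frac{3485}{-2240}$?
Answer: $- \frac{1472775}{448} \approx -3287.4$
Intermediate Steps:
$m = -1037$ ($m = -81 - 956 = -1037$)
$\left(m + f\right) - \frac{3485}{-2240} = \left(-1037 - 2252\right) - \frac{3485}{-2240} = -3289 - 3485 \left(- \frac{1}{2240}\right) = -3289 - - \frac{697}{448} = -3289 + \frac{697}{448} = - \frac{1472775}{448}$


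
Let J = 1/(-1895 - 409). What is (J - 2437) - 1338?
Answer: -8697601/2304 ≈ -3775.0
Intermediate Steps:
J = -1/2304 (J = 1/(-2304) = -1/2304 ≈ -0.00043403)
(J - 2437) - 1338 = (-1/2304 - 2437) - 1338 = -5614849/2304 - 1338 = -8697601/2304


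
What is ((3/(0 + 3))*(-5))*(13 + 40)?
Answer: -265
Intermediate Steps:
((3/(0 + 3))*(-5))*(13 + 40) = ((3/3)*(-5))*53 = (((⅓)*3)*(-5))*53 = (1*(-5))*53 = -5*53 = -265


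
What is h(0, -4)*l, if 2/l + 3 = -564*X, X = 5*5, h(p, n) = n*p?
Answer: 0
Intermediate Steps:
X = 25
l = -2/14103 (l = 2/(-3 - 564*25) = 2/(-3 - 14100) = 2/(-14103) = 2*(-1/14103) = -2/14103 ≈ -0.00014181)
h(0, -4)*l = -4*0*(-2/14103) = 0*(-2/14103) = 0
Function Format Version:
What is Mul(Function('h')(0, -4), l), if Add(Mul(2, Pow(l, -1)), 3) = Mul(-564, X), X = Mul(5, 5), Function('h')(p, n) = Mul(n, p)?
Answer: 0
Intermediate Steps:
X = 25
l = Rational(-2, 14103) (l = Mul(2, Pow(Add(-3, Mul(-564, 25)), -1)) = Mul(2, Pow(Add(-3, -14100), -1)) = Mul(2, Pow(-14103, -1)) = Mul(2, Rational(-1, 14103)) = Rational(-2, 14103) ≈ -0.00014181)
Mul(Function('h')(0, -4), l) = Mul(Mul(-4, 0), Rational(-2, 14103)) = Mul(0, Rational(-2, 14103)) = 0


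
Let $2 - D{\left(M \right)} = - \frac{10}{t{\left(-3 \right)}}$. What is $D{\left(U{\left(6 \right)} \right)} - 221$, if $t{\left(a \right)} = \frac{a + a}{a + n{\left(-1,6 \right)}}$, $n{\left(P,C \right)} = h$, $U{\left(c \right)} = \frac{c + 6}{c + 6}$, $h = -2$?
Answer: $- \frac{632}{3} \approx -210.67$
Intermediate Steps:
$U{\left(c \right)} = 1$ ($U{\left(c \right)} = \frac{6 + c}{6 + c} = 1$)
$n{\left(P,C \right)} = -2$
$t{\left(a \right)} = \frac{2 a}{-2 + a}$ ($t{\left(a \right)} = \frac{a + a}{a - 2} = \frac{2 a}{-2 + a}$)
$D{\left(M \right)} = \frac{31}{3}$ ($D{\left(M \right)} = 2 - - \frac{10}{2 \left(-3\right) \frac{1}{-2 - 3}} = 2 - - \frac{10}{2 \left(-3\right) \frac{1}{-5}} = 2 - - \frac{10}{2 \left(-3\right) \left(- \frac{1}{5}\right)} = 2 - - \frac{10}{\frac{6}{5}} = 2 - \left(-10\right) \frac{5}{6} = 2 - - \frac{25}{3} = 2 + \frac{25}{3} = \frac{31}{3}$)
$D{\left(U{\left(6 \right)} \right)} - 221 = \frac{31}{3} - 221 = - \frac{632}{3}$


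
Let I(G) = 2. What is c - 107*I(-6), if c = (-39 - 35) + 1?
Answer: -287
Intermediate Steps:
c = -73 (c = -74 + 1 = -73)
c - 107*I(-6) = -73 - 107*2 = -73 - 214 = -287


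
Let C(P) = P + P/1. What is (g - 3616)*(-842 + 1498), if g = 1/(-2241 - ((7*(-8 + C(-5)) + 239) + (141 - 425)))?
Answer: -2455119688/1035 ≈ -2.3721e+6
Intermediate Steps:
C(P) = 2*P (C(P) = P + P*1 = P + P = 2*P)
g = -1/2070 (g = 1/(-2241 - ((7*(-8 + 2*(-5)) + 239) + (141 - 425))) = 1/(-2241 - ((7*(-8 - 10) + 239) - 284)) = 1/(-2241 - ((7*(-18) + 239) - 284)) = 1/(-2241 - ((-126 + 239) - 284)) = 1/(-2241 - (113 - 284)) = 1/(-2241 - 1*(-171)) = 1/(-2241 + 171) = 1/(-2070) = -1/2070 ≈ -0.00048309)
(g - 3616)*(-842 + 1498) = (-1/2070 - 3616)*(-842 + 1498) = -7485121/2070*656 = -2455119688/1035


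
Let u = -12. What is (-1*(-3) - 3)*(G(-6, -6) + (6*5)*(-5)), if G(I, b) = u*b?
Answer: 0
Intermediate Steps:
G(I, b) = -12*b
(-1*(-3) - 3)*(G(-6, -6) + (6*5)*(-5)) = (-1*(-3) - 3)*(-12*(-6) + (6*5)*(-5)) = (3 - 3)*(72 + 30*(-5)) = 0*(72 - 150) = 0*(-78) = 0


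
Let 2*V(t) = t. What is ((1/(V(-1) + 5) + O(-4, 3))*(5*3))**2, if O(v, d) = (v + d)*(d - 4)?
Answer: 3025/9 ≈ 336.11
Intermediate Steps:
V(t) = t/2
O(v, d) = (-4 + d)*(d + v) (O(v, d) = (d + v)*(-4 + d) = (-4 + d)*(d + v))
((1/(V(-1) + 5) + O(-4, 3))*(5*3))**2 = ((1/((1/2)*(-1) + 5) + (3**2 - 4*3 - 4*(-4) + 3*(-4)))*(5*3))**2 = ((1/(-1/2 + 5) + (9 - 12 + 16 - 12))*15)**2 = ((1/(9/2) + 1)*15)**2 = ((2/9 + 1)*15)**2 = ((11/9)*15)**2 = (55/3)**2 = 3025/9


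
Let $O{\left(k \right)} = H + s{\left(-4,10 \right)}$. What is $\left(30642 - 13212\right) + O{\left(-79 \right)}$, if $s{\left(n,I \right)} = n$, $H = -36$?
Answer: $17390$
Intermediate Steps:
$O{\left(k \right)} = -40$ ($O{\left(k \right)} = -36 - 4 = -40$)
$\left(30642 - 13212\right) + O{\left(-79 \right)} = \left(30642 - 13212\right) - 40 = 17430 - 40 = 17390$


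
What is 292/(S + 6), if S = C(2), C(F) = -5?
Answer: 292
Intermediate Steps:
S = -5
292/(S + 6) = 292/(-5 + 6) = 292/1 = 292*1 = 292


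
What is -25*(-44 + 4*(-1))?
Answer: 1200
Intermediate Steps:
-25*(-44 + 4*(-1)) = -25*(-44 - 4) = -25*(-48) = 1200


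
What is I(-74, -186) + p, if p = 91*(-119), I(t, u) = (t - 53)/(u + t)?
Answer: -2815413/260 ≈ -10829.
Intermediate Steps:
I(t, u) = (-53 + t)/(t + u)
p = -10829
I(-74, -186) + p = (-53 - 74)/(-74 - 186) - 10829 = -127/(-260) - 10829 = -1/260*(-127) - 10829 = 127/260 - 10829 = -2815413/260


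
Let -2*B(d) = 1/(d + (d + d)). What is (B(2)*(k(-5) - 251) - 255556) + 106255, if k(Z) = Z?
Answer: -447839/3 ≈ -1.4928e+5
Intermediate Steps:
B(d) = -1/(6*d) (B(d) = -1/(2*(d + (d + d))) = -1/(2*(d + 2*d)) = -1/(3*d)/2 = -1/(6*d))
(B(2)*(k(-5) - 251) - 255556) + 106255 = ((-1/6/2)*(-5 - 251) - 255556) + 106255 = (-1/6*1/2*(-256) - 255556) + 106255 = (-1/12*(-256) - 255556) + 106255 = (64/3 - 255556) + 106255 = -766604/3 + 106255 = -447839/3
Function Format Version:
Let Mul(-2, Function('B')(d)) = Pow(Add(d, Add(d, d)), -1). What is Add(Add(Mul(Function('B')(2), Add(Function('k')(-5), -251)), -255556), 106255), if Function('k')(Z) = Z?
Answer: Rational(-447839, 3) ≈ -1.4928e+5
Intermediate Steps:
Function('B')(d) = Mul(Rational(-1, 6), Pow(d, -1)) (Function('B')(d) = Mul(Rational(-1, 2), Pow(Add(d, Add(d, d)), -1)) = Mul(Rational(-1, 2), Pow(Add(d, Mul(2, d)), -1)) = Mul(Rational(-1, 2), Pow(Mul(3, d), -1)) = Mul(Rational(-1, 2), Mul(Rational(1, 3), Pow(d, -1))) = Mul(Rational(-1, 6), Pow(d, -1)))
Add(Add(Mul(Function('B')(2), Add(Function('k')(-5), -251)), -255556), 106255) = Add(Add(Mul(Mul(Rational(-1, 6), Pow(2, -1)), Add(-5, -251)), -255556), 106255) = Add(Add(Mul(Mul(Rational(-1, 6), Rational(1, 2)), -256), -255556), 106255) = Add(Add(Mul(Rational(-1, 12), -256), -255556), 106255) = Add(Add(Rational(64, 3), -255556), 106255) = Add(Rational(-766604, 3), 106255) = Rational(-447839, 3)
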